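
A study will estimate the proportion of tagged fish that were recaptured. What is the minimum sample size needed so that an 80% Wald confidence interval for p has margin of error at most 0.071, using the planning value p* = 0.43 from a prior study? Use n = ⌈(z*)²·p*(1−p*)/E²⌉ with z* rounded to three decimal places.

For 80% confidence, z* = 1.282.
p*(1−p*) = 0.2451.
(z*)²·p*(1−p*)/E² = 1.643524·0.2451/0.005041 = 79.910.
⌈79.910⌉ = 80.

n = 80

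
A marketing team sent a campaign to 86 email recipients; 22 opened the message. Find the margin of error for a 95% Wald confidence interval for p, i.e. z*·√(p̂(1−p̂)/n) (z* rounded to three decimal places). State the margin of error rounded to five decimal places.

ME = 0.09222

With x = 22 successes in n = 86, p̂ = 0.25581.
SE = √(p̂(1−p̂)/n) = √(0.190373/86) = 0.047049.
For 95% confidence, z* = 1.960.
Margin of error = z*·SE = 1.960 × 0.047049 = 0.09222.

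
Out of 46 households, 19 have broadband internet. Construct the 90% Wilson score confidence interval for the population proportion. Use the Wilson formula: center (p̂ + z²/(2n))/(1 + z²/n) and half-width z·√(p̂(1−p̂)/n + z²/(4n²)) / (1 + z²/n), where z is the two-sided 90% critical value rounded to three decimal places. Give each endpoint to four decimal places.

(0.3017, 0.5340)

p̂ = 19/46 = 0.41304; z = 1.645, so z² = 2.706025.
Denominator 1 + z²/n = 1 + 2.706025/46 = 1.058827.
Adjusted center: (0.41304 + z²/(2n))/1.058827 = 0.41787.
Radicand: p̂(1−p̂)/n + z²/(4n²) = 0.005270404 + 0.000319710 = 0.005590114.
Half-width = 1.645·√0.005590114/1.058827 = 0.11616.
So the interval runs from 0.3017 to 0.5340.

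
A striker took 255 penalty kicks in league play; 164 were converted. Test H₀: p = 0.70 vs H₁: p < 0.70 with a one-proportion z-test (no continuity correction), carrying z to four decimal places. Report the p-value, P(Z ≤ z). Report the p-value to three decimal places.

p-value = 0.024

Sample proportion p̂ = 164/255 = 0.64314.
SE₀ = √(0.70·0.30/255) = 0.028697.
z = (p̂ − p₀)/SE = (164/255 − 0.70)/0.028697 ≈ -1.9815.
From the standard normal, P(Z ≤ z) = 0.024.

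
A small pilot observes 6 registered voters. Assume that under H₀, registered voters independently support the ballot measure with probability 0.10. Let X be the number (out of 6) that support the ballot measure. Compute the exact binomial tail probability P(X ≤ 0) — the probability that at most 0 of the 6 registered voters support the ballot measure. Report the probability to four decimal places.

P = 0.5314

X ~ Binomial(n=6, p=0.10).
P(X ≤ 0) = C(6,0)·0.10^0·0.90^6.
= 0.531441 = 0.5314.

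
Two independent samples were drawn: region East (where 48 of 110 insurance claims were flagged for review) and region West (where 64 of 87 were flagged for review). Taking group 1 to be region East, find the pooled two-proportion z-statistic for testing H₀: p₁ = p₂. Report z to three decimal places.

z = -4.211

p̂₁ = 48/110 = 0.43636, p̂₂ = 64/87 = 0.73563.
Pooled p̂ = (48+64)/(110+87) = 112/197 = 0.56853.
Pooled SE = √[0.2453039·0.02058516] ≈ 0.071061.
z = (p̂₁ − p̂₂)/SE = (0.43636 − 0.73563)/0.071061 = -0.29927/0.071061 = -4.211.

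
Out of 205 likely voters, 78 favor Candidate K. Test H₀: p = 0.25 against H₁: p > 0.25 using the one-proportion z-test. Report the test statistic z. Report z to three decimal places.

Sample proportion p̂ = 78/205 = 0.38049.
SE₀ = √(0.25·0.75/205) = 0.030243.
z = (p̂ − p₀)/SE = (0.38049 − 0.25)/0.030243 = 4.315.

z = 4.315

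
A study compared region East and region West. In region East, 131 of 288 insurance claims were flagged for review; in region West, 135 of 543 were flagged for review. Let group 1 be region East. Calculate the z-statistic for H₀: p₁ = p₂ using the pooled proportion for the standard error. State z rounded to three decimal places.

Sample proportions: p̂₁ = 131/288 = 0.45486 and p̂₂ = 135/543 = 0.24862.
Pooled p̂ = (131+135)/(288+543) = 266/831 = 0.32010.
Pooled SE = √[0.2176346·0.00531384] ≈ 0.034007.
z = 0.20624/0.034007 = 6.065.

z = 6.065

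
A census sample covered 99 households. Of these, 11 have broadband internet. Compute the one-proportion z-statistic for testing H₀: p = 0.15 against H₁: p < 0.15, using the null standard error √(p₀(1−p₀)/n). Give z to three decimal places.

z = -1.084

With x = 11 successes in n = 99, p̂ = 0.11111.
Null standard error: √(0.15·0.85/99) = √0.001287879 = 0.035887.
z = (0.11111 − 0.15)/0.035887 = -0.03889/0.035887 = -1.084.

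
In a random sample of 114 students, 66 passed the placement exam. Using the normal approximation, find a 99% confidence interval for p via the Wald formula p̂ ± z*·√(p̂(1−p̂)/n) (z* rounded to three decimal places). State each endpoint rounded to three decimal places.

(0.460, 0.698)

Sample proportion p̂ = 66/114 = 0.57895.
Standard error of p̂: √(0.243767/114) = √0.002138310 = 0.046242.
The 99% critical value is z* = 2.576.
Margin = 2.576·0.046242 = 0.11912.
Interval: 0.57895 ± 0.11912 → (0.460, 0.698).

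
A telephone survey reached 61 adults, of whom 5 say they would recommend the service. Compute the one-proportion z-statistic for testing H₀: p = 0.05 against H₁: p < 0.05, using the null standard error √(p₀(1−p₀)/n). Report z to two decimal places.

z = 1.15

p̂ = 5/61 = 0.08197.
Under H₀, SE = √(p₀(1−p₀)/n) = √(0.05·0.95/61) = √0.000778689 = 0.027905.
z = (p̂ − p₀)/SE = (0.08197 − 0.05)/0.027905 = 1.15.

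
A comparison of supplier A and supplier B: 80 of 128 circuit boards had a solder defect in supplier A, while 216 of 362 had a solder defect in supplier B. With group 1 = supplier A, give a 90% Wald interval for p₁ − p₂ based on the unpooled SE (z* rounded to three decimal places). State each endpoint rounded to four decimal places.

(-0.0539, 0.1105)

p̂₁ = 80/128 = 0.62500, p̂₂ = 216/362 = 0.59669; p̂₁ − p̂₂ = 0.02831.
Unpooled SE = √(p̂₁(1−p̂₁)/n₁ + p̂₂(1−p̂₂)/n₂) = √(0.001831055 + 0.000664785) = 0.049958.
For 90% confidence, z* = 1.645. Margin = 1.645·0.049958 = 0.08218.
CI: 0.02831 ± 0.08218 = (-0.0539, 0.1105).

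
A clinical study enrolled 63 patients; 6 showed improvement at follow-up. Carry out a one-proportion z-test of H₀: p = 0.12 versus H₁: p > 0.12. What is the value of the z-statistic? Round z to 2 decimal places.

z = -0.60

With x = 6 successes in n = 63, p̂ = 0.09524.
Under H₀, SE = √(p₀(1−p₀)/n) = √(0.12·0.88/63) = √0.001676190 = 0.040941.
z = (p̂ − p₀)/SE = (0.09524 − 0.12)/0.040941 = -0.60.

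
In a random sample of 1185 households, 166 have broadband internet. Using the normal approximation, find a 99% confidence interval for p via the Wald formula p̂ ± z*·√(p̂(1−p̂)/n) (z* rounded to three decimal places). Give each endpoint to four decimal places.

The sample proportion is 166/1185 = 0.14008.
SE(p̂) = √(0.14008·0.85992/1185) = 0.010082.
For 99% confidence, z* = 2.576.
Margin of error: 2.576 × 0.010082 = 0.02597.
Interval: 0.14008 ± 0.02597 → (0.1141, 0.1661).

(0.1141, 0.1661)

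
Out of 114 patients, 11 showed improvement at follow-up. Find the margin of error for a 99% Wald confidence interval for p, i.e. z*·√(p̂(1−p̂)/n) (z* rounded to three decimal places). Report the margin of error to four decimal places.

ME = 0.0712

p̂ = 11/114 = 0.09649.
Standard error of p̂: √(0.087181/114) = √0.000764743 = 0.027654.
z* = 2.576 at the 99% level.
Margin of error = z*·SE = 2.576 × 0.027654 = 0.0712.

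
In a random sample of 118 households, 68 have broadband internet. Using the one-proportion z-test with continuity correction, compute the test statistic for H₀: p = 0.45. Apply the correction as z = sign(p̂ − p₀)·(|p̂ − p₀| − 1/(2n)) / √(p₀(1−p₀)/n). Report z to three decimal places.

z = 2.665

The sample proportion is 68/118 = 0.57627. p̂ − p₀ = 0.126271.
Continuity correction 1/(2n) = 1/236 = 0.004237.
Corrected numerator: |0.126271| − 0.004237 = 0.122034.
SE₀ = √(0.45·0.55/118) = 0.045798.
z = +0.122034/0.045798 = 2.665.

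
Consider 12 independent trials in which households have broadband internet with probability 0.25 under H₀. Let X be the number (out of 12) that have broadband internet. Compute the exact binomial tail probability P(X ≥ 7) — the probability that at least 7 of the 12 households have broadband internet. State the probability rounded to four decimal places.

X is binomial with n = 12 and p = 0.25.
P(X ≥ 7) = Σ_{j=7}^{12} C(12,j)·0.25^j·0.75^{12−j}.
= 0.011471 + 0.002390 + 0.000354 + 0.000035 + 0.000002 + 0.000000 = 0.0143.

P = 0.0143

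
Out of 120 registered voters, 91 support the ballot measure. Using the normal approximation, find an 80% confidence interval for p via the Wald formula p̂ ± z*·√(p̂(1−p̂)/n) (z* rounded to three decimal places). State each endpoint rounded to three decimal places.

With x = 91 successes in n = 120, p̂ = 0.75833.
SE = √(p̂(1−p̂)/n) = √(0.183264/120) = 0.039079.
z* = 1.282 at the 80% level.
Margin = 1.282·0.039079 = 0.05010.
So the interval runs from 0.708 to 0.808.

(0.708, 0.808)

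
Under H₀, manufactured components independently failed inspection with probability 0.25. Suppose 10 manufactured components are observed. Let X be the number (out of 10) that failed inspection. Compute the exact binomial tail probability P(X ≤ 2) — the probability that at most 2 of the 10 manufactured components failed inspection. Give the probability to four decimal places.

P = 0.5256

X ~ Binomial(n=10, p=0.25).
P(X ≤ 2) = C(10,0)·0.25^0·0.75^10 + C(10,1)·0.25^1·0.75^9 + C(10,2)·0.25^2·0.75^8.
= 0.056314 + 0.187712 + 0.281568 = 0.5256.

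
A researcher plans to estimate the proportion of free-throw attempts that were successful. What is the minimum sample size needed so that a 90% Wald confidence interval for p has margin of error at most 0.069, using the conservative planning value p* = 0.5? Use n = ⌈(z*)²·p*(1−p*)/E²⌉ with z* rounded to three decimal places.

z* = 1.645 at the 90% level.
p*(1−p*) = 0.50·0.50 = 0.2500.
(z*)²·p*(1−p*)/E² = 2.706025·0.2500/0.004761 = 142.093.
Rounding up, n = 143.

n = 143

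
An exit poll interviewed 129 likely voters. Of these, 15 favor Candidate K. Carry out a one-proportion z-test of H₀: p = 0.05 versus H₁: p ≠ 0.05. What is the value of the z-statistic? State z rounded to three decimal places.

With x = 15 successes in n = 129, p̂ = 0.11628.
Null standard error: √(0.05·0.95/129) = √0.000368217 = 0.019189.
z = (p̂ − p₀)/SE = (0.11628 − 0.05)/0.019189 = 3.454.

z = 3.454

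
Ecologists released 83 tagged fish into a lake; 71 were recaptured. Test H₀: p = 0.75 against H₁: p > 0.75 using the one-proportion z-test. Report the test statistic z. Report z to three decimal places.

p̂ = 71/83 = 0.85542.
Under H₀, SE = √(p₀(1−p₀)/n) = √(0.75·0.25/83) = √0.002259036 = 0.047529.
z = (p̂ − p₀)/SE = (0.85542 − 0.75)/0.047529 = 2.218.

z = 2.218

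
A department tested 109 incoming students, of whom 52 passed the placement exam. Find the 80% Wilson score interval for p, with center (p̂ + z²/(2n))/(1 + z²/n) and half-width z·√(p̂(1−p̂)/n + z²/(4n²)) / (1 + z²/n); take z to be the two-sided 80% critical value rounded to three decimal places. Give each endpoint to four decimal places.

Here p̂ = 52/109 = 0.47706 and z = 1.282 (z² = 1.643524).
Denominator 1 + z²/n = 1 + 1.643524/109 = 1.015078.
Center = (0.47706 + 0.007539)/1.015078 = 0.47740.
Radicand: p̂(1−p̂)/n + z²/(4n²) = 0.002288752 + 0.000034583 = 0.002323335.
Half-width = 1.282·√0.002323335/1.015078 = 0.06088.
Interval: 0.47740 ± 0.06088 → (0.4165, 0.5383).

(0.4165, 0.5383)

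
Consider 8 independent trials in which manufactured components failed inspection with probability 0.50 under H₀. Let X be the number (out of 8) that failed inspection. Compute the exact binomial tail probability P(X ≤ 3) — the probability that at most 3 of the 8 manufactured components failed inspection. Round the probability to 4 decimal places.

X ~ Binomial(n=8, p=0.50).
P(X ≤ 3) = C(8,0)·0.50^0·0.50^8 + C(8,1)·0.50^1·0.50^7 + C(8,2)·0.50^2·0.50^6 + C(8,3)·0.50^3·0.50^5.
= 0.003906 + 0.031250 + 0.109375 + 0.218750 = 0.3633.

P = 0.3633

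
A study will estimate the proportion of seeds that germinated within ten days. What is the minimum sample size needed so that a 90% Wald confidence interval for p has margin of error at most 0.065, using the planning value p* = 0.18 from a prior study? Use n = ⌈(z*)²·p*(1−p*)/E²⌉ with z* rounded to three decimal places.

n = 95

The 90% critical value is z* = 1.645.
p*(1−p*) = 0.1476.
(z*)²·p*(1−p*)/E² = 2.706025·0.1476/0.004225 = 94.535.
Rounding up, n = 95.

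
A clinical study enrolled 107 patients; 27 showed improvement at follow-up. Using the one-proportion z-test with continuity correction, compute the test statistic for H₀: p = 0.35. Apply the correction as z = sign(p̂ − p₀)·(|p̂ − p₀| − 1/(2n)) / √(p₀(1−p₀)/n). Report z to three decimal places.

Sample proportion p̂ = 27/107 = 0.25234. p̂ − p₀ = -0.097664.
1/(2n) = 0.004673.
Corrected numerator: |-0.097664| − 0.004673 = 0.092991.
Under H₀, SE = √(p₀(1−p₀)/n) = √(0.35·0.65/107) = √0.002126168 = 0.046110.
z = −0.092991/0.046110 = -2.017.

z = -2.017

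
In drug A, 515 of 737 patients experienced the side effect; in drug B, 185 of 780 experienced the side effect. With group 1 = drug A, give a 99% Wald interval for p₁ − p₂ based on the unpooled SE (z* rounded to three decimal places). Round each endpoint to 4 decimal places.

(0.4030, 0.5202)

p̂₁ = 0.69878, p̂₂ = 0.23718, so the observed difference is 0.46160.
Unpooled SE = √(p̂₁(1−p̂₁)/n₁ + p̂₂(1−p̂₂)/n₂) = √(0.000285600 + 0.000231956) = 0.022750.
The 99% critical value is z* = 2.576. Margin = 2.576·0.022750 = 0.05860.
CI: 0.46160 ± 0.05860 = (0.4030, 0.5202).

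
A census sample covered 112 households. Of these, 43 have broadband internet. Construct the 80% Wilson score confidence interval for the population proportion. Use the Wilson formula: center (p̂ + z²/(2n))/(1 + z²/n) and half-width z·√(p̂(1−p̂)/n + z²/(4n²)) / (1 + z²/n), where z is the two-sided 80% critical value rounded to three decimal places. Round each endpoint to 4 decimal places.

(0.3271, 0.4441)

p̂ = 43/112 = 0.38393; z = 1.282, so z² = 1.643524.
Denominator 1 + z²/n = 1 + 1.643524/112 = 1.014674.
Adjusted center: (0.38393 + z²/(2n))/1.014674 = 0.38561.
Radicand: p̂(1−p̂)/n + z²/(4n²) = 0.002111852 + 0.000032755 = 0.002144607.
Half-width = 1.282·√0.002144607/1.014674 = 0.05851.
So the interval runs from 0.3271 to 0.4441.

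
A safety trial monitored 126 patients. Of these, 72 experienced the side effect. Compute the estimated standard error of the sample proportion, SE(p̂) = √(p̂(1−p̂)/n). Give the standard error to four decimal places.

Sample proportion p̂ = 72/126 = 0.57143.
p̂(1−p̂) = 0.244898.
Dividing by n and taking the root: √0.001943635 = 0.0441.

SE = 0.0441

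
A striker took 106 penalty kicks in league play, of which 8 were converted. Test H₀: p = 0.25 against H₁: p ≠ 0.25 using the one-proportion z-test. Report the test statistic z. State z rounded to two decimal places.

z = -4.15

Sample proportion p̂ = 8/106 = 0.07547.
Null standard error: √(0.25·0.75/106) = √0.001768868 = 0.042058.
z = (p̂ − p₀)/SE = (0.07547 − 0.25)/0.042058 = -4.15.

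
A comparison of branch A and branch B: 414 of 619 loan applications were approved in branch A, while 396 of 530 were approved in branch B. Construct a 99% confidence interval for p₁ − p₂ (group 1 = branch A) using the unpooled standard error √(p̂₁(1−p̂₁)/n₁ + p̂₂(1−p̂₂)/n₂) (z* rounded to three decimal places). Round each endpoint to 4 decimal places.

p̂₁ = 0.66882, p̂₂ = 0.74717, so the observed difference is -0.07835.
Unpooled SE = √(p̂₁(1−p̂₁)/n₁ + p̂₂(1−p̂₂)/n₂) = √(0.000357835 + 0.000356428) = 0.026726.
z* = 2.576 at the 99% level. Margin = 2.576·0.026726 = 0.06885.
Interval: -0.07835 ± 0.06885 → (-0.1472, -0.0095).

(-0.1472, -0.0095)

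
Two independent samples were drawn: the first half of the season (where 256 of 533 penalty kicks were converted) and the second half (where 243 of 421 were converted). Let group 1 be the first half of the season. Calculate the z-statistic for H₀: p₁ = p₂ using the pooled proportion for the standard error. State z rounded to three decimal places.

p̂₁ = 256/533 = 0.48030, p̂₂ = 243/421 = 0.57720.
Pooling: p̂ = 499/954 = 0.52306.
Pooled SE = √[0.2494682·0.00425147] ≈ 0.032567.
z = -0.09690/0.032567 = -2.975.

z = -2.975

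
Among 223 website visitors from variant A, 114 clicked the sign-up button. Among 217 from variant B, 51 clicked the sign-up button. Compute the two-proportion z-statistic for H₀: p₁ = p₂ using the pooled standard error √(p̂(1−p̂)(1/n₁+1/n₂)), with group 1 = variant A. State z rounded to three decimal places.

z = 5.983

Sample proportions: p̂₁ = 114/223 = 0.51121 and p̂₂ = 51/217 = 0.23502.
Pooled p̂ = (114+51)/(223+217) = 165/440 = 0.37500.
SE = √[p̂(1−p̂)(1/n₁+1/n₂)] = √[0.37500·0.62500·(1/223+1/217)] ≈ 0.046164.
z = (p̂₁ − p̂₂)/SE = (0.51121 − 0.23502)/0.046164 = 0.27619/0.046164 = 5.983.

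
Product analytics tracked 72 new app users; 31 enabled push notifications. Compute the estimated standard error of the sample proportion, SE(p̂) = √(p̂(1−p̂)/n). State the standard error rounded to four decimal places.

SE = 0.0584

Sample proportion p̂ = 31/72 = 0.43056.
p̂(1−p̂) = 0.43056·0.56944 = 0.245178.
SE = √(0.245178/72) = 0.0584.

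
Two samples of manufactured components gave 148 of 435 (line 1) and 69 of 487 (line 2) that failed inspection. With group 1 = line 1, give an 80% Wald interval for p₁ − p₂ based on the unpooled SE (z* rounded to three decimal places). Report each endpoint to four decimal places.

(0.1631, 0.2340)

p̂₁ = 148/435 = 0.34023, p̂₂ = 69/487 = 0.14168; p̂₁ − p̂₂ = 0.19855.
Unpooled SE = √(p̂₁(1−p̂₁)/n₁ + p̂₂(1−p̂₂)/n₂) = √(0.000516031 + 0.000249711) = 0.027672.
The 80% critical value is z* = 1.282. Margin of error = 0.03548.
So the interval runs from 0.1631 to 0.2340.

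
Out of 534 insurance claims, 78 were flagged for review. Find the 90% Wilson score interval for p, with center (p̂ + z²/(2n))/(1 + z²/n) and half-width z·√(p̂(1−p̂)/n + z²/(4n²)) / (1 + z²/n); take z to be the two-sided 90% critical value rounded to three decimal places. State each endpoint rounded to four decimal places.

p̂ = 78/534 = 0.14607; z = 1.645, so z² = 2.706025.
1 + z²/n = 1.005067.
Adjusted center: (0.14607 + z²/(2n))/1.005067 = 0.14785.
Radicand: p̂(1−p̂)/n + z²/(4n²) = 0.000233580 + 0.000002372 = 0.000235952.
Half-width = 1.645·√0.000235952/1.005067 = 0.02514.
So the interval runs from 0.1227 to 0.1730.

(0.1227, 0.1730)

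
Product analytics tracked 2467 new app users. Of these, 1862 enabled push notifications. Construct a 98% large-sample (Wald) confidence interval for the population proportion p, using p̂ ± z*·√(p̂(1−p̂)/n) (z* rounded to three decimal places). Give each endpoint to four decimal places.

Sample proportion p̂ = 1862/2467 = 0.75476.
SE(p̂) = √(0.75476·0.24524/2467) = 0.008662.
For 98% confidence, z* = 2.326.
Margin = 2.326·0.008662 = 0.02015.
So the interval runs from 0.7346 to 0.7749.

(0.7346, 0.7749)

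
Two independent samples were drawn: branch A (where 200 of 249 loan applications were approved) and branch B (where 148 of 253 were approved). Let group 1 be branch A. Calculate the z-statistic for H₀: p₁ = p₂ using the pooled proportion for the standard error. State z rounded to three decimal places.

z = 5.301

Sample proportions: p̂₁ = 200/249 = 0.80321 and p̂₂ = 148/253 = 0.58498.
Pooling: p̂ = 348/502 = 0.69323.
Pooled SE = √[0.2126633·0.00796863] ≈ 0.041166.
z = 0.21823/0.041166 = 5.301.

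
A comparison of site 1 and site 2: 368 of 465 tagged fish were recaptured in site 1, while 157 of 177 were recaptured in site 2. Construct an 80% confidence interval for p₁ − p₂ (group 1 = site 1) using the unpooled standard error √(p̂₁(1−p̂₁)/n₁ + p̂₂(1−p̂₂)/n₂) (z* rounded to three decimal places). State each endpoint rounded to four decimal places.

p̂₁ = 0.79140, p̂₂ = 0.88701, so the observed difference is -0.09561.
Unpooled SE = √(p̂₁(1−p̂₁)/n₁ + p̂₂(1−p̂₂)/n₂) = √(0.000355026 + 0.000566252) = 0.030353.
The 80% critical value is z* = 1.282. Margin of error = 0.03891.
So the interval runs from -0.1345 to -0.0567.

(-0.1345, -0.0567)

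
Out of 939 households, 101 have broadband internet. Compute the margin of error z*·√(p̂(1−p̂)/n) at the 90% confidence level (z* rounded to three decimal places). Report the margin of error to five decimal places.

p̂ = 101/939 = 0.10756.
SE(p̂) = √(0.10756·0.89244/939) = 0.010111.
z* = 1.645 at the 90% level.
ME = 1.645·0.010111 = 0.01663.

ME = 0.01663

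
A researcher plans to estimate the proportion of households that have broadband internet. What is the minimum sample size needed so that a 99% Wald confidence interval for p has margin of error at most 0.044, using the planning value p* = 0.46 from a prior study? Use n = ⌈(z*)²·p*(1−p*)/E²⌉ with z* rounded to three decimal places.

n = 852

For 99% confidence, z* = 2.576.
p*(1−p*) = 0.46·0.54 = 0.2484.
(z*)²·p*(1−p*)/E² = 6.635776·0.2484/0.001936 = 851.408.
Rounding up, n = 852.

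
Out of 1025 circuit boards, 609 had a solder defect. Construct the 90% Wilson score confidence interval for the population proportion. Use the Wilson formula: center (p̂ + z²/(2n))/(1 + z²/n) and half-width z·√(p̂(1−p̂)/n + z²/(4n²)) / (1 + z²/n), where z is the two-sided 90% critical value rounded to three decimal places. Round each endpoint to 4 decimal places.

(0.5687, 0.6191)

p̂ = 609/1025 = 0.59415; z = 1.645, so z² = 2.706025.
1 + z²/n = 1.002640.
Adjusted center: (0.59415 + z²/(2n))/1.002640 = 0.59390.
Radicand: p̂(1−p̂)/n + z²/(4n²) = 0.000235255 + 0.000000644 = 0.000235899.
Half-width = 1.645·√0.000235899/1.002640 = 0.02520.
So the interval runs from 0.5687 to 0.6191.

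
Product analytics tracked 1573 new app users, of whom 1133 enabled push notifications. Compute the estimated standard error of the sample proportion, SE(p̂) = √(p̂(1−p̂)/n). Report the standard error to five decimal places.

SE = 0.01132

p̂ = 1133/1573 = 0.72028.
p̂(1−p̂) = 0.201477.
SE = √(0.201477/1573) = 0.01132.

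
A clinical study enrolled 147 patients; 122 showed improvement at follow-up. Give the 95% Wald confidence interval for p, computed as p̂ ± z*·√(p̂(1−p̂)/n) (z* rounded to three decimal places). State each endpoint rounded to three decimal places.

The sample proportion is 122/147 = 0.82993.
SE = √(p̂(1−p̂)/n) = √(0.141145/147) = 0.030987.
For 95% confidence, z* = 1.960.
Margin of error: 1.960 × 0.030987 = 0.06073.
So the interval runs from 0.769 to 0.891.

(0.769, 0.891)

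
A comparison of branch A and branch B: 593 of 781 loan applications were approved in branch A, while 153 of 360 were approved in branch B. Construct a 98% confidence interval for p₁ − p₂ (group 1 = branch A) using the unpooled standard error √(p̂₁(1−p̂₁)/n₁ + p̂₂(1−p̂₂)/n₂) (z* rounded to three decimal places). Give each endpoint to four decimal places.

p̂₁ = 0.75928, p̂₂ = 0.42500, so the observed difference is 0.33428.
SE = √(0.000234023 + 0.000678819) = √0.000912842 = 0.030213.
For 98% confidence, z* = 2.326. Margin = 2.326·0.030213 = 0.07028.
Interval: 0.33428 ± 0.07028 → (0.2640, 0.4046).

(0.2640, 0.4046)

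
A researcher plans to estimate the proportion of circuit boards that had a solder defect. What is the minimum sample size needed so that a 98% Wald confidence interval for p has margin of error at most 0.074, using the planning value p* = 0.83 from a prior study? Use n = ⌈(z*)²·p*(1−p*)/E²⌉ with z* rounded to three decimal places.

z* = 2.326 at the 98% level.
p*(1−p*) = 0.1411.
(z*)²·p*(1−p*)/E² = 5.410276·0.1411/0.005476 = 139.406.
Rounding up, n = 140.

n = 140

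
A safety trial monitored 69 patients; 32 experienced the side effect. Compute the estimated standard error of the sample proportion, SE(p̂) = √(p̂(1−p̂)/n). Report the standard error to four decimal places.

SE = 0.0600

p̂ = 32/69 = 0.46377.
p̂(1−p̂) = 0.248687.
SE = √(0.248687/69) = √0.003604159 = 0.0600.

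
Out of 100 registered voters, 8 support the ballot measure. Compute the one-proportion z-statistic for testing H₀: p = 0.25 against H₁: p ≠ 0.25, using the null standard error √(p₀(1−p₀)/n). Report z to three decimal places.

With x = 8 successes in n = 100, p̂ = 0.08000.
SE₀ = √(0.25·0.75/100) = 0.043301.
z = (p̂ − p₀)/SE = (0.08000 − 0.25)/0.043301 = -3.926.

z = -3.926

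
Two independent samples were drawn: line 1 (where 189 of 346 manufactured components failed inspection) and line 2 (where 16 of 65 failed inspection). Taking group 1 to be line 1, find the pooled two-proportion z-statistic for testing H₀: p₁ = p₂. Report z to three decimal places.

z = 4.440

p̂₁ = 189/346 = 0.54624, p̂₂ = 16/65 = 0.24615.
Pooled p̂ = (189+16)/(346+65) = 205/411 = 0.49878.
SE = √[p̂(1−p̂)(1/n₁+1/n₂)] = √[0.49878·0.50122·(1/346+1/65)] ≈ 0.067592.
z = 0.30009/0.067592 = 4.440.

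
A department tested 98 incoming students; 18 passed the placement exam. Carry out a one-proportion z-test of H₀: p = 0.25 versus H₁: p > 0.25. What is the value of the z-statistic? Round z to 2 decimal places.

z = -1.52

p̂ = 18/98 = 0.18367.
Under H₀, SE = √(p₀(1−p₀)/n) = √(0.25·0.75/98) = √0.001913265 = 0.043741.
z = (0.18367 − 0.25)/0.043741 = -0.06633/0.043741 = -1.52.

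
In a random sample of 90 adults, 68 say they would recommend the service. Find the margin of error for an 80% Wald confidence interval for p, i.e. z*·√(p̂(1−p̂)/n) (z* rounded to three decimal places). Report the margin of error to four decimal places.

ME = 0.0581

p̂ = 68/90 = 0.75556.
Standard error of p̂: √(0.184691/90) = √0.002052126 = 0.045300.
z* = 1.282 at the 80% level.
Margin of error = z*·SE = 1.282 × 0.045300 = 0.0581.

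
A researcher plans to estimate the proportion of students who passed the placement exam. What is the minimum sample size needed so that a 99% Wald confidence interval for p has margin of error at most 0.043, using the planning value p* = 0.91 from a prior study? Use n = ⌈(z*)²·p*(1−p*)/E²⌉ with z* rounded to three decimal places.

z* = 2.576 at the 99% level.
p*(1−p*) = 0.91·0.09 = 0.0819.
Required n before rounding: 6.635776 × 0.0819 / 0.043² = 293.926.
⌈293.926⌉ = 294.

n = 294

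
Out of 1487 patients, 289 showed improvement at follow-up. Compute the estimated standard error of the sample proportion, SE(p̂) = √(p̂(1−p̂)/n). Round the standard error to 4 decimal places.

SE = 0.0103

The sample proportion is 289/1487 = 0.19435.
p̂(1−p̂) = 0.156578.
SE = √(0.156578/1487) = 0.0103.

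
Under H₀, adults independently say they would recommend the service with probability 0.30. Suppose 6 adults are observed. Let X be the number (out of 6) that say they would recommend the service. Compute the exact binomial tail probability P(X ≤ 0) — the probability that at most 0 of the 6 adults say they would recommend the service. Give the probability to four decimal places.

P = 0.1176

X is binomial with n = 6 and p = 0.30.
P(X ≤ 0) = C(6,0)·0.30^0·0.70^6.
= 0.117649 = 0.1176.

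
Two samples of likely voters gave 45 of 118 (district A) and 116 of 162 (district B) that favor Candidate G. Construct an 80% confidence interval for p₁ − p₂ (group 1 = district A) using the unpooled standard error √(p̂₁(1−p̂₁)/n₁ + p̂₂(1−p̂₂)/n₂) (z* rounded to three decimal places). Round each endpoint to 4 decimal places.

(-0.4078, -0.2616)

p̂₁ = 45/118 = 0.38136, p̂₂ = 116/162 = 0.71605; p̂₁ − p̂₂ = -0.33469.
Unpooled SE = √(p̂₁(1−p̂₁)/n₁ + p̂₂(1−p̂₂)/n₂) = √(0.001999352 + 0.001255078) = 0.057048.
For 80% confidence, z* = 1.282. Margin = 1.282·0.057048 = 0.07314.
Interval: -0.33469 ± 0.07314 → (-0.4078, -0.2616).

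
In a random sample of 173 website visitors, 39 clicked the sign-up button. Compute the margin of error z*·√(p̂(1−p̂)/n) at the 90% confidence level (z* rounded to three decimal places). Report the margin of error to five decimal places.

ME = 0.05226

The sample proportion is 39/173 = 0.22543.
SE = √(p̂(1−p̂)/n) = √(0.174613/173) = 0.031770.
For 90% confidence, z* = 1.645.
Margin of error = z*·SE = 1.645 × 0.031770 = 0.05226.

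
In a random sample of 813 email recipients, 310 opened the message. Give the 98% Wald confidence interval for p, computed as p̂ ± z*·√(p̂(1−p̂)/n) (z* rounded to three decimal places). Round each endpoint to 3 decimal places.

p̂ = 310/813 = 0.38130.
SE(p̂) = √(0.38130·0.61870/813) = 0.017034.
z* = 2.326 at the 98% level.
Margin = 2.326·0.017034 = 0.03962.
CI: 0.38130 ± 0.03962 = (0.342, 0.421).

(0.342, 0.421)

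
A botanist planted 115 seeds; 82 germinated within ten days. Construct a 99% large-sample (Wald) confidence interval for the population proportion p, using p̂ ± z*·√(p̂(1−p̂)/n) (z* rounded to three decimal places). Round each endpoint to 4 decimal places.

The sample proportion is 82/115 = 0.71304.
SE(p̂) = √(0.71304·0.28696/115) = 0.042181.
The 99% critical value is z* = 2.576.
Margin = 2.576·0.042181 = 0.10866.
CI: 0.71304 ± 0.10866 = (0.6044, 0.8217).

(0.6044, 0.8217)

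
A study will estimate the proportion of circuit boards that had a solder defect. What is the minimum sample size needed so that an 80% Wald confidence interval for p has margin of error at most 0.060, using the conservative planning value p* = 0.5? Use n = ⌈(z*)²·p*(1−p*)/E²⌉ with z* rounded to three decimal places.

z* = 1.282 at the 80% level.
p*(1−p*) = 0.50·0.50 = 0.2500.
Required n before rounding: 1.643524 × 0.2500 / 0.060² = 114.134.
Rounding up, n = 115.

n = 115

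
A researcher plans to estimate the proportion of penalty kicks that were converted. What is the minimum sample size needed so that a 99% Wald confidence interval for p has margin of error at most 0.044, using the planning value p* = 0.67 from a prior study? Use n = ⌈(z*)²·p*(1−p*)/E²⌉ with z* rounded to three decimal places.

z* = 2.576 at the 99% level.
p*(1−p*) = 0.67·0.33 = 0.2211.
(z*)²·p*(1−p*)/E² = 6.635776·0.2211/0.001936 = 757.836.
⌈757.836⌉ = 758.

n = 758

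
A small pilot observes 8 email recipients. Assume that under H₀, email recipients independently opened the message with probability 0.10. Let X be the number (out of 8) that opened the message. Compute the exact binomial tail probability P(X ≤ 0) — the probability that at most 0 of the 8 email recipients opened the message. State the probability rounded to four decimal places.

P = 0.4305

X is binomial with n = 8 and p = 0.10.
P(X ≤ 0) = C(8,0)·0.10^0·0.90^8.
= 0.430467 = 0.4305.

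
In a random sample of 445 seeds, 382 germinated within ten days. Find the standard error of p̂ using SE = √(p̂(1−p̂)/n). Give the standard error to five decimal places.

p̂ = 382/445 = 0.85843.
p̂(1−p̂) = 0.121528.
SE = √(0.121528/445) = 0.01653.

SE = 0.01653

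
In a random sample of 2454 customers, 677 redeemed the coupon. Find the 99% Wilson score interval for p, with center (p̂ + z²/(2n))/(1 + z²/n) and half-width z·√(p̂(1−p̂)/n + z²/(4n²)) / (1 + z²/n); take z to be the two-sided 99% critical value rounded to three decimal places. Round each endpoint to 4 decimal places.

p̂ = 677/2454 = 0.27588; z = 2.576, so z² = 6.635776.
1 + z²/n = 1.002704.
Adjusted center: (0.27588 + z²/(2n))/1.002704 = 0.27648.
Radicand: p̂(1−p̂)/n + z²/(4n²) = 0.000081405 + 0.000000275 = 0.000081680.
Half-width = 2.576·√0.000081680/1.002704 = 0.02322.
CI: 0.27648 ± 0.02322 = (0.2533, 0.2997).

(0.2533, 0.2997)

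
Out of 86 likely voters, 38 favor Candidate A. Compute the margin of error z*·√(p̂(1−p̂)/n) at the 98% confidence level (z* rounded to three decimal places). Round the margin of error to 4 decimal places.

Sample proportion p̂ = 38/86 = 0.44186.
SE = √(p̂(1−p̂)/n) = √(0.246620/86) = 0.053551.
z* = 2.326 at the 98% level.
ME = 2.326·0.053551 = 0.1246.

ME = 0.1246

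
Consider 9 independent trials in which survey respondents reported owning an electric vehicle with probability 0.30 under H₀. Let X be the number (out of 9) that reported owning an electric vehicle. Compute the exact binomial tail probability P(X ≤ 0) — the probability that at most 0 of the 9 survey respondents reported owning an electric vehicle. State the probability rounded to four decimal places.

P = 0.0404

X ~ Binomial(n=9, p=0.30).
P(X ≤ 0) = C(9,0)·0.30^0·0.70^9.
= 0.040354 = 0.0404.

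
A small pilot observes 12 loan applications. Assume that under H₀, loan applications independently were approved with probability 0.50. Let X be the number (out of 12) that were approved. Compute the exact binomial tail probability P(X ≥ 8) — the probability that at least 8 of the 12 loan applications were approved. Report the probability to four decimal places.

X is binomial with n = 12 and p = 0.50.
P(X ≥ 8) = Σ_{j=8}^{12} C(12,j)·0.50^j·0.50^{12−j}.
= 0.120850 + 0.053711 + 0.016113 + 0.002930 + 0.000244 = 0.1938.

P = 0.1938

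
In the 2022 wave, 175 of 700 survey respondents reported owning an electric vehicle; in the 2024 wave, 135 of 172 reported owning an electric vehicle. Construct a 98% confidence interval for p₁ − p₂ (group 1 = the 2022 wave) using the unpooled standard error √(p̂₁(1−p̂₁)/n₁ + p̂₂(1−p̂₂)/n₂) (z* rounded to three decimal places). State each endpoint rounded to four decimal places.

(-0.6171, -0.4527)

p̂₁ = 0.25000, p̂₂ = 0.78488, so the observed difference is -0.53488.
Unpooled SE = √(p̂₁(1−p̂₁)/n₁ + p̂₂(1−p̂₂)/n₂) = √(0.000267857 + 0.000981635) = 0.035348.
The 98% critical value is z* = 2.326. Margin of error = 0.08222.
Interval: -0.53488 ± 0.08222 → (-0.6171, -0.4527).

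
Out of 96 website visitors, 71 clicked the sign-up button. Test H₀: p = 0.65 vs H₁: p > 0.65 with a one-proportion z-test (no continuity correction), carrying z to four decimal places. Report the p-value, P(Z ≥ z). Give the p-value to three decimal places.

Sample proportion p̂ = 71/96 = 0.73958.
Null standard error: √(0.65·0.35/96) = √0.002369792 = 0.048681.
Test statistic (full precision, shown to 4 dp): z = (71/96 − 0.65)/SE₀ ≈ 1.8402.
p-value = P(Z ≥ z) with z = 1.8402 → 0.033.

p-value = 0.033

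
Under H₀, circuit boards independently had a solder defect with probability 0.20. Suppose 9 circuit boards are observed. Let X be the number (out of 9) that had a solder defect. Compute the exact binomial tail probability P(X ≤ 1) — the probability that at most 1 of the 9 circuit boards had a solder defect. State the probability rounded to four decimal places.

P = 0.4362

X ~ Binomial(n=9, p=0.20).
P(X ≤ 1) = C(9,0)·0.20^0·0.80^9 + C(9,1)·0.20^1·0.80^8.
= 0.134218 + 0.301990 = 0.4362.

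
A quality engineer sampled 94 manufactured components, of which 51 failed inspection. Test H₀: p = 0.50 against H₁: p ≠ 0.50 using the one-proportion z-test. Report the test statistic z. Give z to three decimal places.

z = 0.825

Sample proportion p̂ = 51/94 = 0.54255.
SE₀ = √(0.50·0.50/94) = 0.051571.
z = (p̂ − p₀)/SE = (0.54255 − 0.50)/0.051571 = 0.825.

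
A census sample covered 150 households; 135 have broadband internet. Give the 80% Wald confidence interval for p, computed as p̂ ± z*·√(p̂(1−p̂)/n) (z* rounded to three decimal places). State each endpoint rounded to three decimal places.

With x = 135 successes in n = 150, p̂ = 0.90000.
SE = √(p̂(1−p̂)/n) = √(0.090000/150) = 0.024495.
The 80% critical value is z* = 1.282.
Margin of error: 1.282 × 0.024495 = 0.03140.
Interval: 0.90000 ± 0.03140 → (0.869, 0.931).

(0.869, 0.931)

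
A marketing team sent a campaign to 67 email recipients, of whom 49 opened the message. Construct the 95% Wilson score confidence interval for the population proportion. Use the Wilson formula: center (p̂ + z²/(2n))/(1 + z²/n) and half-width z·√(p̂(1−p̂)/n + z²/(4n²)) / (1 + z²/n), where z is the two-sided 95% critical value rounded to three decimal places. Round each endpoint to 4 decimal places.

(0.6148, 0.8228)

Here p̂ = 49/67 = 0.73134 and z = 1.960 (z² = 3.841600).
Denominator 1 + z²/n = 1 + 3.841600/67 = 1.057337.
Adjusted center: (0.73134 + z²/(2n))/1.057337 = 0.71880.
Radicand: p̂(1−p̂)/n + z²/(4n²) = 0.002932542 + 0.000213945 = 0.003146487.
Half-width = 1.960·√0.003146487/1.057337 = 0.10398.
Interval: 0.71880 ± 0.10398 → (0.6148, 0.8228).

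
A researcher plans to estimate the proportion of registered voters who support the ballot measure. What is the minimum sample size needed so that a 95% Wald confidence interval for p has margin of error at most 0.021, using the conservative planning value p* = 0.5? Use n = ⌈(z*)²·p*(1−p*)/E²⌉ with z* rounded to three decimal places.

For 95% confidence, z* = 1.960.
p*(1−p*) = 0.50·0.50 = 0.2500.
(z*)²·p*(1−p*)/E² = 3.841600·0.2500/0.000441 = 2177.778.
Rounding up, n = 2178.

n = 2178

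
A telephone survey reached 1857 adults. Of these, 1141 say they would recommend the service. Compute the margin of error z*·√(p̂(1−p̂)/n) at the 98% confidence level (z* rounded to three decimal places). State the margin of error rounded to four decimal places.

ME = 0.0263

p̂ = 1141/1857 = 0.61443.
SE = √(p̂(1−p̂)/n) = √(0.236905/1857) = 0.011295.
z* = 2.326 at the 98% level.
Margin of error = z*·SE = 2.326 × 0.011295 = 0.0263.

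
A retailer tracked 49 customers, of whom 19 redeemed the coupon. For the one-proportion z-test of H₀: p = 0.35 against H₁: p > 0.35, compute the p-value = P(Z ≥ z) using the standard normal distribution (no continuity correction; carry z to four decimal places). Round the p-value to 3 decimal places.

p̂ = 19/49 = 0.38776.
SE₀ = √(0.35·0.65/49) = 0.068139.
z = (p̂ − p₀)/SE = (19/49 − 0.35)/0.068139 ≈ 0.5541.
From the standard normal, P(Z ≥ z) = 0.290.

p-value = 0.290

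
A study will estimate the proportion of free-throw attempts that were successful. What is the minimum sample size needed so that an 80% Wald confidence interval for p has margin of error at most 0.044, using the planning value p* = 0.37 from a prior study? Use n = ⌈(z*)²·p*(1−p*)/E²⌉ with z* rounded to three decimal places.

n = 198

The 80% critical value is z* = 1.282.
p*(1−p*) = 0.2331.
Required n before rounding: 1.643524 × 0.2331 / 0.044² = 197.885.
Rounding up, n = 198.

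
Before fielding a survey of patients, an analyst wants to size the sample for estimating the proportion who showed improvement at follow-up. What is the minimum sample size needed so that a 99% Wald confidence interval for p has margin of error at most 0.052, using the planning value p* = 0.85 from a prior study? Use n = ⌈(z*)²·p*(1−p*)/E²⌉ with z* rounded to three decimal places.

n = 313

For 99% confidence, z* = 2.576.
p*(1−p*) = 0.85·0.15 = 0.1275.
Required n before rounding: 6.635776 × 0.1275 / 0.052² = 312.893.
Rounding up, n = 313.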